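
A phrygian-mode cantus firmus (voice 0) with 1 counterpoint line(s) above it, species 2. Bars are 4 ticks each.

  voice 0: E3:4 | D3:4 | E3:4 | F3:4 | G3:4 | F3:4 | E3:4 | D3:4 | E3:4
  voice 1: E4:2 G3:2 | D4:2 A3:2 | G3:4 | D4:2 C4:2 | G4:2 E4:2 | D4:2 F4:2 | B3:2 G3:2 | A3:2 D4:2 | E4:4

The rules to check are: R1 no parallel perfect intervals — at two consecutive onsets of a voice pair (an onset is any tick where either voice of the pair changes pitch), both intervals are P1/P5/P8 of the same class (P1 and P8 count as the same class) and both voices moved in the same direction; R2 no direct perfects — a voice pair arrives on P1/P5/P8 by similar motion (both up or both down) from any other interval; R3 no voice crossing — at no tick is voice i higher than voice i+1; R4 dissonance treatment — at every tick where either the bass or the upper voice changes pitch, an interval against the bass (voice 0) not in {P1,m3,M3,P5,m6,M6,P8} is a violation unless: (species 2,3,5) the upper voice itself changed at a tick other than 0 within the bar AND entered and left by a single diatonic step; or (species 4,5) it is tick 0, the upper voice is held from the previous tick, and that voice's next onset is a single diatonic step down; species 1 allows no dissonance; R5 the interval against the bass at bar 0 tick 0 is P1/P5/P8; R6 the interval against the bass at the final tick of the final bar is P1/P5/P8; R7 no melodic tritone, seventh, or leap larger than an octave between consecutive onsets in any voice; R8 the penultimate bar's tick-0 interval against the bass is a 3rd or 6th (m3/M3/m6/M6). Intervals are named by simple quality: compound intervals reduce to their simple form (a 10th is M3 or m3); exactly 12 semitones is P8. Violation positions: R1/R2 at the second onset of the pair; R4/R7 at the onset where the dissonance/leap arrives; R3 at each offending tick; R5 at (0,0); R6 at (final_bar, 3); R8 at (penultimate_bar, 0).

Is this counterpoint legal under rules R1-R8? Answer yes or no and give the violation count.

No (5 violations)

bar 0: v0=E3 v1=E4 (P8)
bar 1: v0=D3 v1=D4 (P8)
bar 2: v0=E3 v1=G3 (m3)
bar 3: v0=F3 v1=D4 (M6)
bar 4: v0=G3 v1=G4 (P8)
bar 5: v0=F3 v1=D4 (M6)
bar 6: v0=E3 v1=B3 (P5)
bar 7: v0=D3 v1=A3 (P5)
bar 8: v0=E3 v1=E4 (P8)
  R2 @ bar4.0: F3/C4 P5 -> G3/G4 P8 similar
  R2 @ bar6.0: F3/F4 P8 -> E3/B3 P5 similar
  R7 @ bar6.0: F4->B3 leap 6st
  R8 @ bar7.0: penult P5 not 3rd/6th
  R1 @ bar8.0: D3/D4 P8 -> E3/E4 P8 similar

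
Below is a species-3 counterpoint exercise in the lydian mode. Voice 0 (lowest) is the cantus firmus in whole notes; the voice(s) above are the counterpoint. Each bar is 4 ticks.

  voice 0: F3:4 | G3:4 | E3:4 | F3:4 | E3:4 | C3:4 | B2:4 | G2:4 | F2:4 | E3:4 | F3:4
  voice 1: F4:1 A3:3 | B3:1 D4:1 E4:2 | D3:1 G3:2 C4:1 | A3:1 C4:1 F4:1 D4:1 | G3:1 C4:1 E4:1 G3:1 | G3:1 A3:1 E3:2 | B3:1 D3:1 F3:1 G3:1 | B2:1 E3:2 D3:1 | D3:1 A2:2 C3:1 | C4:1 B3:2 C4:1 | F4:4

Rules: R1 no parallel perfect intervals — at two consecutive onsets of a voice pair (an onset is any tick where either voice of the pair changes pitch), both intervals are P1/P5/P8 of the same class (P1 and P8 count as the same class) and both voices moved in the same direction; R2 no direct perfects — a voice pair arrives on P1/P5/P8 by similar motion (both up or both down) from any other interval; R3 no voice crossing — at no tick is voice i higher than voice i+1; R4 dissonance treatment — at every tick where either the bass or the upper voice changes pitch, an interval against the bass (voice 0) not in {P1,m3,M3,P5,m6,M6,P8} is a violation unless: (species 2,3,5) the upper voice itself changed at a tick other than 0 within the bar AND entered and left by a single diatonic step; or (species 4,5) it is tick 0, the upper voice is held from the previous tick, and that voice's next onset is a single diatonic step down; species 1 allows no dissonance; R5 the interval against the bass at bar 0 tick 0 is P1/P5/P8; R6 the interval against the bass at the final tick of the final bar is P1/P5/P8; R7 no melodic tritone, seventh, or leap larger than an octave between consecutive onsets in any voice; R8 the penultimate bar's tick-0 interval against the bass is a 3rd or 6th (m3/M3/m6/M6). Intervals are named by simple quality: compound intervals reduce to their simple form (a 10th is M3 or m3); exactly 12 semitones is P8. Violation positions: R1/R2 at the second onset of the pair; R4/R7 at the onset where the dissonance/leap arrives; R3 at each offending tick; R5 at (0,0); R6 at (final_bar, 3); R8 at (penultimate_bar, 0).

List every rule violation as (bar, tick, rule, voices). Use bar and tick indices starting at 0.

(2, 0, R3, (0, 1))
(2, 0, R4, (0, 1))
(2, 0, R7, (1,))
(6, 2, R4, (0, 1))
(9, 0, R7, (0,))
(10, 0, R2, (0, 1))

bar 0: v0=F3 v1=F4 downbeat P8
bar 1: v0=G3 v1=B3 downbeat M3
bar 2: v0=E3 v1=D3 downbeat M2
bar 3: v0=F3 v1=A3 downbeat M3
bar 4: v0=E3 v1=G3 downbeat m3
bar 5: v0=C3 v1=G3 downbeat P5
bar 6: v0=B2 v1=B3 downbeat P8
bar 7: v0=G2 v1=B2 downbeat M3
bar 8: v0=F2 v1=D3 downbeat M6
bar 9: v0=E3 v1=C4 downbeat m6
bar 10: v0=F3 v1=F4 downbeat P8
  -> R3 @ bar 2 tick 0 v(0, 1): E3 above D3
  -> R4 @ bar 2 tick 0 v(0, 1): E3/D3 M2 untreated
  -> R7 @ bar 2 tick 0 v(1,): E4->D3 leap 14st
  -> R4 @ bar 6 tick 2 v(0, 1): B2/F3 TT untreated
  -> R7 @ bar 9 tick 0 v(0,): F2->E3 leap 11st
  -> R2 @ bar 10 tick 0 v(0, 1): E3/C4 m6 -> F3/F4 P8 similar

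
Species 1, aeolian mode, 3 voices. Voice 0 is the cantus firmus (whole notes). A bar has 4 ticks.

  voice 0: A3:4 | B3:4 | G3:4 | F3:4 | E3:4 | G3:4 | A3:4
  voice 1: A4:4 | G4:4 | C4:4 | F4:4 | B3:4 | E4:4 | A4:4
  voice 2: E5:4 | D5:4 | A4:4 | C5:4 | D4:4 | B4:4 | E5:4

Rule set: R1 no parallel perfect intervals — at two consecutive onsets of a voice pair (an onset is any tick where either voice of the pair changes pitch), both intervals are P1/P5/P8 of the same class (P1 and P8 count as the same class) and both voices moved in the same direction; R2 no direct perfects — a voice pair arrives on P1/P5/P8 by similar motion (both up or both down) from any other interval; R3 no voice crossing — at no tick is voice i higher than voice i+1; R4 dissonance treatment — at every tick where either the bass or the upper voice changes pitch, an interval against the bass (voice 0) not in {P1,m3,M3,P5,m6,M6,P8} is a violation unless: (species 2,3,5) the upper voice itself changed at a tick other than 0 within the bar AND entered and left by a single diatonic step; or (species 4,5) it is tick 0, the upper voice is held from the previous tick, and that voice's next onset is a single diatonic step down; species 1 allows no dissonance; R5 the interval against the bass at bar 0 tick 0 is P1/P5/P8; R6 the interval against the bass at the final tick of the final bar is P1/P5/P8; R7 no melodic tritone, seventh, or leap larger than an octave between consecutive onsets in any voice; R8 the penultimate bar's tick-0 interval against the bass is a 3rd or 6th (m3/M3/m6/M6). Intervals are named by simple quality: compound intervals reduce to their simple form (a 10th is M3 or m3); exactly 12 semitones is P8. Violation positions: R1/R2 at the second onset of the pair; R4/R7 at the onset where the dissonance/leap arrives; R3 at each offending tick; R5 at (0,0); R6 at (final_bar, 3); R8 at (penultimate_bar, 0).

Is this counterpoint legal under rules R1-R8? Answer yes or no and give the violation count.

bar 0: v0=A3 v1=A4 v2=E5 (P5)
bar 1: v0=B3 v1=G4 v2=D5 (m3)
bar 2: v0=G3 v1=C4 v2=A4 (M2)
bar 3: v0=F3 v1=F4 v2=C5 (P5)
bar 4: v0=E3 v1=B3 v2=D4 (m7)
bar 5: v0=G3 v1=E4 v2=B4 (M3)
bar 6: v0=A3 v1=A4 v2=E5 (P5)
  R1 @ bar1.0: A4/E5 P5 -> G4/D5 P5 similar
  R4 @ bar2.0: G3/C4 P4 untreated
  R4 @ bar2.0: G3/A4 M2 untreated
  R2 @ bar3.0: C4/A4 M6 -> F4/C5 P5 similar
  R2 @ bar4.0: F3/F4 P8 -> E3/B3 P5 similar
  R4 @ bar4.0: E3/D4 m7 untreated
  R7 @ bar4.0: F4->B3 leap 6st
  R7 @ bar4.0: C5->D4 leap 10st
  R2 @ bar5.0: B3/D4 m3 -> E4/B4 P5 similar
  R1 @ bar6.0: E4/B4 P5 -> A4/E5 P5 similar
  R2 @ bar6.0: G3/E4 M6 -> A3/A4 P8 similar
  R2 @ bar6.0: G3/B4 M3 -> A3/E5 P5 similar

No (12 violations)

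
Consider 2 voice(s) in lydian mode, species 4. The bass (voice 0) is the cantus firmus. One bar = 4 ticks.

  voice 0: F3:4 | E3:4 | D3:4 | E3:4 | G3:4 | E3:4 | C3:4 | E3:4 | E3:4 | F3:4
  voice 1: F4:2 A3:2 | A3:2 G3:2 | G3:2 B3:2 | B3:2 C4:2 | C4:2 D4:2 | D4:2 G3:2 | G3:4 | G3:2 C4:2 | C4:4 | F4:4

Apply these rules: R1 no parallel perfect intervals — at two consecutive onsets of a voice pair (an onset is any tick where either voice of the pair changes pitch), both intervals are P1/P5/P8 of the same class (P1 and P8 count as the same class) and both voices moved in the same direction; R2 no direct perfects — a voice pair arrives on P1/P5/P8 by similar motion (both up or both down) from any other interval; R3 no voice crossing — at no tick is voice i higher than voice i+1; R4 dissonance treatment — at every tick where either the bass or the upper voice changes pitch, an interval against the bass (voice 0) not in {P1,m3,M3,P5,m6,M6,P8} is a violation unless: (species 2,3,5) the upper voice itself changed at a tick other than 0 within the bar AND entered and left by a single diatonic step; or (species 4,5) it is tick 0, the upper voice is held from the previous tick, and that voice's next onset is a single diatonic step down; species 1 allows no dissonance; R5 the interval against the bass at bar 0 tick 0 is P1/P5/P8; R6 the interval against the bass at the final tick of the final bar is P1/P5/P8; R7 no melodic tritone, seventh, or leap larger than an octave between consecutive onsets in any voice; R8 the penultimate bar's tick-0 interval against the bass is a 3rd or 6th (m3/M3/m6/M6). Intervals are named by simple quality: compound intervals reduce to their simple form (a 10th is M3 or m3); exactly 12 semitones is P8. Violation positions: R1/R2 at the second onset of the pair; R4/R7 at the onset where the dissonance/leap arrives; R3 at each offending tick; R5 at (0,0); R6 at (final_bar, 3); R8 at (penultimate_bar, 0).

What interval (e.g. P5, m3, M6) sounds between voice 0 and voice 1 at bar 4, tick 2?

P5

voice 0=G3 voice 1=D4 -> P5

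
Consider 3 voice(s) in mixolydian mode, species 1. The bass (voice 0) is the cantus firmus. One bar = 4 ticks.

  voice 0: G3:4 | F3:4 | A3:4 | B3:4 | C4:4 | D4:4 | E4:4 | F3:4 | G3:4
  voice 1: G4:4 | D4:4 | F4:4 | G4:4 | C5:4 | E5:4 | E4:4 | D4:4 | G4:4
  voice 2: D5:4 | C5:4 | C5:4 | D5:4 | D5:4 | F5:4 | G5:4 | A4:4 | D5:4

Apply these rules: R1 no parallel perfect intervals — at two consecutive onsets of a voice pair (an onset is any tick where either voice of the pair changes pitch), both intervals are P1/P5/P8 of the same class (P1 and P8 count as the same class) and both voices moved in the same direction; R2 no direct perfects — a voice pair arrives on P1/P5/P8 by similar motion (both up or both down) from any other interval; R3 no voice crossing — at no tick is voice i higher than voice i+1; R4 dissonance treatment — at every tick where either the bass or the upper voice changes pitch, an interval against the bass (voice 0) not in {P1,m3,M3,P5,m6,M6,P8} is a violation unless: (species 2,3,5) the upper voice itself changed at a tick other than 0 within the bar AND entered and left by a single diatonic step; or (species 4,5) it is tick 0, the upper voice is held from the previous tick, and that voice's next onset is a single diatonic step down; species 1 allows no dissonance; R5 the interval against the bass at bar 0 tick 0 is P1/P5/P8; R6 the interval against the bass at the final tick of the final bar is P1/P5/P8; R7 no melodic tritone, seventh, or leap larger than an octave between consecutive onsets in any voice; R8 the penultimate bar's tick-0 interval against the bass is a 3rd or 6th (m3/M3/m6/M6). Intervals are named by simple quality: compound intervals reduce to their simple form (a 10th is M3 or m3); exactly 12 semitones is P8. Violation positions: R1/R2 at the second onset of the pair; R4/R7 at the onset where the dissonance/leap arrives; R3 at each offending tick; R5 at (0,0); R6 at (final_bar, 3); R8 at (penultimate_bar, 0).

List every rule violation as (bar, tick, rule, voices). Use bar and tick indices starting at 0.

(1, 0, R1, (0, 2))
(3, 0, R1, (1, 2))
(4, 0, R2, (0, 1))
(4, 0, R4, (0, 2))
(5, 0, R4, (0, 1))
(7, 0, R2, (1, 2))
(7, 0, R7, (0,))
(7, 0, R7, (2,))
(8, 0, R1, (1, 2))
(8, 0, R2, (0, 1))
(8, 0, R2, (0, 2))

bar 0: v0=G3 v1=G4 v2=D5 downbeat P5
bar 1: v0=F3 v1=D4 v2=C5 downbeat P5
bar 2: v0=A3 v1=F4 v2=C5 downbeat m3
bar 3: v0=B3 v1=G4 v2=D5 downbeat m3
bar 4: v0=C4 v1=C5 v2=D5 downbeat M2
bar 5: v0=D4 v1=E5 v2=F5 downbeat m3
bar 6: v0=E4 v1=E4 v2=G5 downbeat m3
bar 7: v0=F3 v1=D4 v2=A4 downbeat M3
bar 8: v0=G3 v1=G4 v2=D5 downbeat P5
  -> R1 @ bar 1 tick 0 v(0, 2): G3/D5 P5 -> F3/C5 P5 similar
  -> R1 @ bar 3 tick 0 v(1, 2): F4/C5 P5 -> G4/D5 P5 similar
  -> R2 @ bar 4 tick 0 v(0, 1): B3/G4 m6 -> C4/C5 P8 similar
  -> R4 @ bar 4 tick 0 v(0, 2): C4/D5 M2 untreated
  -> R4 @ bar 5 tick 0 v(0, 1): D4/E5 M2 untreated
  -> R2 @ bar 7 tick 0 v(1, 2): E4/G5 m3 -> D4/A4 P5 similar
  -> R7 @ bar 7 tick 0 v(0,): E4->F3 leap 11st
  -> R7 @ bar 7 tick 0 v(2,): G5->A4 leap 10st
  -> R1 @ bar 8 tick 0 v(1, 2): D4/A4 P5 -> G4/D5 P5 similar
  -> R2 @ bar 8 tick 0 v(0, 1): F3/D4 M6 -> G3/G4 P8 similar
  -> R2 @ bar 8 tick 0 v(0, 2): F3/A4 M3 -> G3/D5 P5 similar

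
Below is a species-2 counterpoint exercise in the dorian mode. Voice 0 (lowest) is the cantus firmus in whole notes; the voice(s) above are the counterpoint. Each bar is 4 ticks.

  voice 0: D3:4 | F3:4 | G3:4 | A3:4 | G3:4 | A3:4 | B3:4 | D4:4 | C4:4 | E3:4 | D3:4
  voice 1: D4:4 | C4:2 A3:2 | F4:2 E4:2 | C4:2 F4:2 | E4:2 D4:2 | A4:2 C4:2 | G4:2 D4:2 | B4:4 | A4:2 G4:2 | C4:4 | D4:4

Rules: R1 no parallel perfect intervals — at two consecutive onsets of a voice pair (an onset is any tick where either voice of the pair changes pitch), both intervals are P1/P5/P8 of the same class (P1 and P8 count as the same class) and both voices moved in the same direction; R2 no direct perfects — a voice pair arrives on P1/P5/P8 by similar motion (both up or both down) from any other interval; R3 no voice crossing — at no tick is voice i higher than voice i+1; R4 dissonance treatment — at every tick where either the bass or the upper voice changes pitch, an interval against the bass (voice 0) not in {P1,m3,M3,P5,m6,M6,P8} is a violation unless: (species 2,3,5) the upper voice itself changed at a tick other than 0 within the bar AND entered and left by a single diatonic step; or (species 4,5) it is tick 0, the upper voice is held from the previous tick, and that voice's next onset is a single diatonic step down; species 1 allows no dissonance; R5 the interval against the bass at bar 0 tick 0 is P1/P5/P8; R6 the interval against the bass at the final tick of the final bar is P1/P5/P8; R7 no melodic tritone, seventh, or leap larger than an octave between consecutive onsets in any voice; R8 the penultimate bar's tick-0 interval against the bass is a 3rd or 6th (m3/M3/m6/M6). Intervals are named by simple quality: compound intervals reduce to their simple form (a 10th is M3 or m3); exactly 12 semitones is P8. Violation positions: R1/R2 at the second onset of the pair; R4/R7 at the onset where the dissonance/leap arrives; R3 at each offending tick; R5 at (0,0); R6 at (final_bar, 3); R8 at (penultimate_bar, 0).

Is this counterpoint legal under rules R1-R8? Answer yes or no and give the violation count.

bar 0: v0=D3 v1=D4 (P8)
bar 1: v0=F3 v1=C4 (P5)
bar 2: v0=G3 v1=F4 (m7)
bar 3: v0=A3 v1=C4 (m3)
bar 4: v0=G3 v1=E4 (M6)
bar 5: v0=A3 v1=A4 (P8)
bar 6: v0=B3 v1=G4 (m6)
bar 7: v0=D4 v1=B4 (M6)
bar 8: v0=C4 v1=A4 (M6)
bar 9: v0=E3 v1=C4 (m6)
bar 10: v0=D3 v1=D4 (P8)
  R4 @ bar2.0: G3/F4 m7 untreated
  R2 @ bar5.0: G3/D4 P5 -> A3/A4 P8 similar

No (2 violations)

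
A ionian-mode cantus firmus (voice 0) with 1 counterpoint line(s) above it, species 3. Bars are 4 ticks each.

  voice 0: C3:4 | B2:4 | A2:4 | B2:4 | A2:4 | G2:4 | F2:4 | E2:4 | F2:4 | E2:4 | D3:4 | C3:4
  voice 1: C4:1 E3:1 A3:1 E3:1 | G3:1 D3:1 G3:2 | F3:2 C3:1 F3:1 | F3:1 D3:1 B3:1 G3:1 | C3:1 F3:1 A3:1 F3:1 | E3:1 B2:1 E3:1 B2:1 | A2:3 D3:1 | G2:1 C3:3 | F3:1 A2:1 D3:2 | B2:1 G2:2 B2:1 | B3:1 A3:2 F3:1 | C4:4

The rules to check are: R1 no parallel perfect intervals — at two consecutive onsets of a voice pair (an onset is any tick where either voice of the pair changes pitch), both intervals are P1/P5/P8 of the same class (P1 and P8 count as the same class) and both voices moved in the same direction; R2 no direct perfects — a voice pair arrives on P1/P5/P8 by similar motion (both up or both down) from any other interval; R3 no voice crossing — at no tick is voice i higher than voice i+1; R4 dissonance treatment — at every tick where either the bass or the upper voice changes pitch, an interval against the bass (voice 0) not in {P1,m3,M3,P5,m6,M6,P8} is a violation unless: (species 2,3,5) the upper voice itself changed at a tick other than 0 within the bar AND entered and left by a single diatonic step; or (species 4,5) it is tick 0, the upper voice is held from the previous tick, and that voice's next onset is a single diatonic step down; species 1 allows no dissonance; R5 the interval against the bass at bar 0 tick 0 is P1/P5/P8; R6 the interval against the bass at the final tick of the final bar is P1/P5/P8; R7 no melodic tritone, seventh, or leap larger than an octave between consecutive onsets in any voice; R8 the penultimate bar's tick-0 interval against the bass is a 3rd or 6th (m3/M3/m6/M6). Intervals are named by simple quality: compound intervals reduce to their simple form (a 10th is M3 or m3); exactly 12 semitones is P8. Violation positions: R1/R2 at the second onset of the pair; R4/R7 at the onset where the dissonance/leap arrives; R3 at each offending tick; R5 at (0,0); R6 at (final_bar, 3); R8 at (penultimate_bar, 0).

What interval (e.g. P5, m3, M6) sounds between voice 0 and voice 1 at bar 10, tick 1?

voice 0=D3 voice 1=A3 -> P5

P5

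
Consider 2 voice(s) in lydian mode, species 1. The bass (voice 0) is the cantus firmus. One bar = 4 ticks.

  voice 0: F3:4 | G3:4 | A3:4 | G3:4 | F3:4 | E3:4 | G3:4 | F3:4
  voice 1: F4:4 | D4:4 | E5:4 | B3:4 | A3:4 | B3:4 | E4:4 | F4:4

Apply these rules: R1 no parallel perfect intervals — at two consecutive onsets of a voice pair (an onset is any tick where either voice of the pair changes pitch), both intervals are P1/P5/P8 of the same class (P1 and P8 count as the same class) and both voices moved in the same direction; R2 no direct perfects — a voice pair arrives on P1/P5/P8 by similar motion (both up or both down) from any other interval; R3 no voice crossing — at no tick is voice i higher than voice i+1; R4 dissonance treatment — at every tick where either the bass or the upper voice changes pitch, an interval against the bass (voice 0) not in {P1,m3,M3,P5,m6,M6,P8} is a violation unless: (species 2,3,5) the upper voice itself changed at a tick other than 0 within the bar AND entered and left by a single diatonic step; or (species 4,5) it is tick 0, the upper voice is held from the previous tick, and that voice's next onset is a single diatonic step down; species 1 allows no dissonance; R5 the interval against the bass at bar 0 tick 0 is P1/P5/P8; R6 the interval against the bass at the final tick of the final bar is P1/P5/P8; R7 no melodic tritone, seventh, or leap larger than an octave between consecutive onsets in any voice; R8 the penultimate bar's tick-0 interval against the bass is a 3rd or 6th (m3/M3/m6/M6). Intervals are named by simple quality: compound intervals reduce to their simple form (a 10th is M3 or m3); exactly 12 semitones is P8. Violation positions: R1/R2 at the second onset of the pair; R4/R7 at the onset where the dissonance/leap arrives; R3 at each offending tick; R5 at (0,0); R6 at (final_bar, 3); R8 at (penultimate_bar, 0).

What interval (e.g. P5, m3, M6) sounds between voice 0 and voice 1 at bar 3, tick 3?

voice 0=G3 voice 1=B3 -> M3

M3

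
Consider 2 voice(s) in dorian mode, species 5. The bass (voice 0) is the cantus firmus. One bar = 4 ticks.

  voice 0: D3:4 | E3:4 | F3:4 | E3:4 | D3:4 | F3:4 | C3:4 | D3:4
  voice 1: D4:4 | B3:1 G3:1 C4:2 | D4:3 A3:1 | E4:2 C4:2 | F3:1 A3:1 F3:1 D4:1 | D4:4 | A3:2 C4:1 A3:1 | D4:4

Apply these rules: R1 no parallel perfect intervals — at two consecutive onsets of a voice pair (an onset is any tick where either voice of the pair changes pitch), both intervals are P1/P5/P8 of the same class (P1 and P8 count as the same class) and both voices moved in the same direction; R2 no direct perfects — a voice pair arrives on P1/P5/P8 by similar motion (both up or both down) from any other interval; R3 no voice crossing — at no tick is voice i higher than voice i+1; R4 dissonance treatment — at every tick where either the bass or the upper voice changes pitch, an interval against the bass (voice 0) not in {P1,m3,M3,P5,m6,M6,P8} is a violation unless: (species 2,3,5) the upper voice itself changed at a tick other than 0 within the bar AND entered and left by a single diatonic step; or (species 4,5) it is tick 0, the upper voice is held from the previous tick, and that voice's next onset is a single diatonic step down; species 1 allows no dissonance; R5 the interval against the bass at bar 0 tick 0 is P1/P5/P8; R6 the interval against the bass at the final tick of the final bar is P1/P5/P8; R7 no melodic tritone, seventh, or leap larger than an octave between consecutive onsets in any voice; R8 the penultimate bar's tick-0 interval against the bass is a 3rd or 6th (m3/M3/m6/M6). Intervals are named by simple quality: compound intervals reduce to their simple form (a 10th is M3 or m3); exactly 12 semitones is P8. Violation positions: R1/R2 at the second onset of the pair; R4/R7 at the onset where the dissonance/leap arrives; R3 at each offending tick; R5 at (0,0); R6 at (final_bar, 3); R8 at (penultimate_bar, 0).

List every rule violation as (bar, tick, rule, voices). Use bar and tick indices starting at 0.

bar 0: v0=D3 v1=D4 downbeat P8
bar 1: v0=E3 v1=B3 downbeat P5
bar 2: v0=F3 v1=D4 downbeat M6
bar 3: v0=E3 v1=E4 downbeat P8
bar 4: v0=D3 v1=F3 downbeat m3
bar 5: v0=F3 v1=D4 downbeat M6
bar 6: v0=C3 v1=A3 downbeat M6
bar 7: v0=D3 v1=D4 downbeat P8
  -> R2 @ bar 7 tick 0 v(0, 1): C3/A3 M6 -> D3/D4 P8 similar

(7, 0, R2, (0, 1))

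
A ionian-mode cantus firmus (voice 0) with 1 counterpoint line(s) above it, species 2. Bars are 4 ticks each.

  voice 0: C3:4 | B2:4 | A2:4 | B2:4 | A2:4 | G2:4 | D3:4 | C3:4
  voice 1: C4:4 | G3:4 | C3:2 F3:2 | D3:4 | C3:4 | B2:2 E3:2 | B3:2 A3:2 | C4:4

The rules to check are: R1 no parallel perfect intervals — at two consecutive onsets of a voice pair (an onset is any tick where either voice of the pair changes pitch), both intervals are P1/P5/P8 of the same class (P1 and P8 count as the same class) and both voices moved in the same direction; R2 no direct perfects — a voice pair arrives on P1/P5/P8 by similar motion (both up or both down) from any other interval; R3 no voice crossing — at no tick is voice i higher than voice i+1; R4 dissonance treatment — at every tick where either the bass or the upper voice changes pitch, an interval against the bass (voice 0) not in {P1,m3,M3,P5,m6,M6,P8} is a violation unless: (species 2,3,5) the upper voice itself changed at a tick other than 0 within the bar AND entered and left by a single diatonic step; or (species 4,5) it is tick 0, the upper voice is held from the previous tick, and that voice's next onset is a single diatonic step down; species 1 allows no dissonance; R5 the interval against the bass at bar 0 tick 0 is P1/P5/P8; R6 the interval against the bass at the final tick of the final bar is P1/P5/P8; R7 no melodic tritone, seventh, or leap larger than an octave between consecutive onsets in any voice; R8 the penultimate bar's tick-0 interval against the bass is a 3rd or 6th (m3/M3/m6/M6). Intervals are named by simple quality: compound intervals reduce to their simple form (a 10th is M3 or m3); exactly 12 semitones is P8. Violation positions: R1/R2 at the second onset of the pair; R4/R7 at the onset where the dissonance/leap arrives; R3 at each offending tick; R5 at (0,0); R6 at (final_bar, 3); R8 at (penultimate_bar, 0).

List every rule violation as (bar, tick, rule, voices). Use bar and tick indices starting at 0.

No violations across 8 bars (C3..C3 vs C4..C4).

bar 0: v0=C3 v1=C4 downbeat P8
bar 1: v0=B2 v1=G3 downbeat m6
bar 2: v0=A2 v1=C3 downbeat m3
bar 3: v0=B2 v1=D3 downbeat m3
bar 4: v0=A2 v1=C3 downbeat m3
bar 5: v0=G2 v1=B2 downbeat M3
bar 6: v0=D3 v1=B3 downbeat M6
bar 7: v0=C3 v1=C4 downbeat P8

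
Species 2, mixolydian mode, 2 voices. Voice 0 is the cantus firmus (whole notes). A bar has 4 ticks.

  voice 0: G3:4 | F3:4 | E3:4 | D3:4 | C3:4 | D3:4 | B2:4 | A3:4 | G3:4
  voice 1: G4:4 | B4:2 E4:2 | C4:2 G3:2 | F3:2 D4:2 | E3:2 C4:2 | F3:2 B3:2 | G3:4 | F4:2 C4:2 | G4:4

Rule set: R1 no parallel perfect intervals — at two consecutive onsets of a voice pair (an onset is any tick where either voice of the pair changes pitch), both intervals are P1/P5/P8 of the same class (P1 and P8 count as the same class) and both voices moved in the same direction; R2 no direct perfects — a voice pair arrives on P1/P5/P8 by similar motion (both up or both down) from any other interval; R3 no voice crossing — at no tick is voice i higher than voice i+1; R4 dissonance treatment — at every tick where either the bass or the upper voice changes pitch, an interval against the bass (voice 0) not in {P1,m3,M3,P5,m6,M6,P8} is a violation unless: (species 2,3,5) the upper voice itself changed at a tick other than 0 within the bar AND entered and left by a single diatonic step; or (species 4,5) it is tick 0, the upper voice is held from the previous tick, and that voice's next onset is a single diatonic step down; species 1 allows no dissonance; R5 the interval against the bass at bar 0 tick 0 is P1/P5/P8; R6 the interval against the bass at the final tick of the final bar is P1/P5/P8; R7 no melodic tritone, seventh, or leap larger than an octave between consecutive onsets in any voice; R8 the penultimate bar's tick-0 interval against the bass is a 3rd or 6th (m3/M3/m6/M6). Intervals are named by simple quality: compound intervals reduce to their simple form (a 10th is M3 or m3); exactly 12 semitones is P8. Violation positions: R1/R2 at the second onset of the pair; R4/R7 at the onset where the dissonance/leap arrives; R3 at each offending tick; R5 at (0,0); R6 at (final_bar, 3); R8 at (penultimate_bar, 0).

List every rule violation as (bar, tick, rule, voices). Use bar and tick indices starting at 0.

bar 0: v0=G3 v1=G4 downbeat P8
bar 1: v0=F3 v1=B4 downbeat TT
bar 2: v0=E3 v1=C4 downbeat m6
bar 3: v0=D3 v1=F3 downbeat m3
bar 4: v0=C3 v1=E3 downbeat M3
bar 5: v0=D3 v1=F3 downbeat m3
bar 6: v0=B2 v1=G3 downbeat m6
bar 7: v0=A3 v1=F4 downbeat m6
bar 8: v0=G3 v1=G4 downbeat P8
  -> R4 @ bar 1 tick 0 v(0, 1): F3/B4 TT untreated
  -> R4 @ bar 1 tick 2 v(0, 1): F3/E4 M7 untreated
  -> R7 @ bar 4 tick 0 v(1,): D4->E3 leap 10st
  -> R7 @ bar 5 tick 2 v(1,): F3->B3 leap 6st
  -> R7 @ bar 7 tick 0 v(0,): B2->A3 leap 10st
  -> R7 @ bar 7 tick 0 v(1,): G3->F4 leap 10st

(1, 0, R4, (0, 1))
(1, 2, R4, (0, 1))
(4, 0, R7, (1,))
(5, 2, R7, (1,))
(7, 0, R7, (0,))
(7, 0, R7, (1,))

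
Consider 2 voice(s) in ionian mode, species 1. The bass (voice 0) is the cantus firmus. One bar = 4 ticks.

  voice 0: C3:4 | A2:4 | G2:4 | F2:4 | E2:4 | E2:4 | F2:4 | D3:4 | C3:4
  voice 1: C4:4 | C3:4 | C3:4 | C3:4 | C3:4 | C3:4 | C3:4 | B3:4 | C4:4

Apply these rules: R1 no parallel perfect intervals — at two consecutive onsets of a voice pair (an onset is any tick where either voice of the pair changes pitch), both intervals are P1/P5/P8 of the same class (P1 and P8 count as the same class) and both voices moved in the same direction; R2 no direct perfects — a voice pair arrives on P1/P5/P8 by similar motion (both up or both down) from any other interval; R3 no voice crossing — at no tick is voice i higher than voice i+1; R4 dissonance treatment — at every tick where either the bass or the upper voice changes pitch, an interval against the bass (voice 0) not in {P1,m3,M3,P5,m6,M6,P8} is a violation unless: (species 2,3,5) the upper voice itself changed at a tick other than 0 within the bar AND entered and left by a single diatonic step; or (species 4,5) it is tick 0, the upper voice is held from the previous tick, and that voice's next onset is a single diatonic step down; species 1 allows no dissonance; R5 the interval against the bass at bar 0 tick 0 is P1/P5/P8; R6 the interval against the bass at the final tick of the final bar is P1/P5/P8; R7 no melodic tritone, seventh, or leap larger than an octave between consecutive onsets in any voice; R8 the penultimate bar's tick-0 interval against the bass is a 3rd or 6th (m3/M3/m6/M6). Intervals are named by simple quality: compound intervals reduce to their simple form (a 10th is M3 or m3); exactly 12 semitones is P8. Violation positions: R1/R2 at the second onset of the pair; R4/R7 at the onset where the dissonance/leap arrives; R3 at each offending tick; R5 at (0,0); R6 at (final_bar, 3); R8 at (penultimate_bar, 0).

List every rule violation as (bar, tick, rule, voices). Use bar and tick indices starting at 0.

(2, 0, R4, (0, 1))
(7, 0, R7, (1,))

bar 0: v0=C3 v1=C4 downbeat P8
bar 1: v0=A2 v1=C3 downbeat m3
bar 2: v0=G2 v1=C3 downbeat P4
bar 3: v0=F2 v1=C3 downbeat P5
bar 4: v0=E2 v1=C3 downbeat m6
bar 5: v0=E2 v1=C3 downbeat m6
bar 6: v0=F2 v1=C3 downbeat P5
bar 7: v0=D3 v1=B3 downbeat M6
bar 8: v0=C3 v1=C4 downbeat P8
  -> R4 @ bar 2 tick 0 v(0, 1): G2/C3 P4 untreated
  -> R7 @ bar 7 tick 0 v(1,): C3->B3 leap 11st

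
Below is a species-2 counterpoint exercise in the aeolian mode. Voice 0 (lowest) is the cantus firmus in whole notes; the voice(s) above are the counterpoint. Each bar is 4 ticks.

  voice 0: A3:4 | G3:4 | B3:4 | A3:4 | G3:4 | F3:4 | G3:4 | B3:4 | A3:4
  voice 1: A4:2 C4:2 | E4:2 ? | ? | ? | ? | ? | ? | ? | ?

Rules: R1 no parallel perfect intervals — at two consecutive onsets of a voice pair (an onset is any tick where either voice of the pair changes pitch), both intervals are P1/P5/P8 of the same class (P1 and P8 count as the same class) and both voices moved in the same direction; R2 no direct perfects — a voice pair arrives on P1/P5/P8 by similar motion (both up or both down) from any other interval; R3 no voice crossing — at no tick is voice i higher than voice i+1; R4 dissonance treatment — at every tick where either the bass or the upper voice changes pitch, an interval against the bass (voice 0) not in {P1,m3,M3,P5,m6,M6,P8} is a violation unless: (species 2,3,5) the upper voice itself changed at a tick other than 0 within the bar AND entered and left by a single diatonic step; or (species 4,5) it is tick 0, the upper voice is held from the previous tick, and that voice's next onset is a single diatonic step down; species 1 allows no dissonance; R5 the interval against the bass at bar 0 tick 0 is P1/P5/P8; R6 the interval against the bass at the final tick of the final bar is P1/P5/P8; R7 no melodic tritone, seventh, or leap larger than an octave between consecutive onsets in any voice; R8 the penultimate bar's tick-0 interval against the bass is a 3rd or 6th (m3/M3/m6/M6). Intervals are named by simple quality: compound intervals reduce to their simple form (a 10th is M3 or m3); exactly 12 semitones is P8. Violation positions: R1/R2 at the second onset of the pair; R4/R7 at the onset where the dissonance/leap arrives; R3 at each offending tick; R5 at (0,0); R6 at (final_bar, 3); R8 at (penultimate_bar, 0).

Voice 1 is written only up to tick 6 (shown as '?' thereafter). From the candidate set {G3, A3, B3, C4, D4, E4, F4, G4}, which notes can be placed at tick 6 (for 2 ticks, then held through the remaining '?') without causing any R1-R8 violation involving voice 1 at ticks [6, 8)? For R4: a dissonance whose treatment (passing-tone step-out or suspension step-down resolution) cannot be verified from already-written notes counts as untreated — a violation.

G3: legal
A3: violates R4
B3: legal
C4: violates R4
D4: legal
E4: legal
F4: violates R4
G4: legal

{B3, D4, E4, G3, G4}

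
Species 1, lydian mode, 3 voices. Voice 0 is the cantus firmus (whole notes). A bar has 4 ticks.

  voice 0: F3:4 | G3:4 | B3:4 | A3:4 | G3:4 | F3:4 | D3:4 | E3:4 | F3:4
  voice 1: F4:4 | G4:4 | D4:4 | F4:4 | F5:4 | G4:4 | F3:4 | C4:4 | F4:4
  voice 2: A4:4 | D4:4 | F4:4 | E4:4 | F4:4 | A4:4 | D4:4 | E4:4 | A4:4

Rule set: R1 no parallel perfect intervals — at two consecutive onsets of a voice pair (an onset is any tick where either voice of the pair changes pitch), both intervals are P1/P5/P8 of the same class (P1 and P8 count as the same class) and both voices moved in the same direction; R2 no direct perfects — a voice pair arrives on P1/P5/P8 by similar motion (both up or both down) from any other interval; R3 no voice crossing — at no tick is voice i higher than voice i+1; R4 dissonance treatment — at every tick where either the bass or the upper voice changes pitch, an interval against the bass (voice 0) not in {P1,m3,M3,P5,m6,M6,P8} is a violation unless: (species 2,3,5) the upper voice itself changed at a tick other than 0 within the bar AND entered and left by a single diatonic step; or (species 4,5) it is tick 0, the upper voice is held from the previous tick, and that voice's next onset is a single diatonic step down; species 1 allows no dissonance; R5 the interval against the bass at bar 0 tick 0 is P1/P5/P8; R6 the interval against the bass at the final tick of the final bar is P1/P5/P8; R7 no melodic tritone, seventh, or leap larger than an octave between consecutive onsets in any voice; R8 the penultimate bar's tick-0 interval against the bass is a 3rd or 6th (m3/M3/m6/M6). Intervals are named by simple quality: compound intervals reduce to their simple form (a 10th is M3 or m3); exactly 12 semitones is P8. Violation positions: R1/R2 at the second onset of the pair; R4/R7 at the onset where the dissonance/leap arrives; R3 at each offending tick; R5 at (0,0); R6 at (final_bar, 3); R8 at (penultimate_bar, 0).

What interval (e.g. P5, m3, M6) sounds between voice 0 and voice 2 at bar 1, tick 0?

P5

voice 0=G3 voice 2=D4 -> P5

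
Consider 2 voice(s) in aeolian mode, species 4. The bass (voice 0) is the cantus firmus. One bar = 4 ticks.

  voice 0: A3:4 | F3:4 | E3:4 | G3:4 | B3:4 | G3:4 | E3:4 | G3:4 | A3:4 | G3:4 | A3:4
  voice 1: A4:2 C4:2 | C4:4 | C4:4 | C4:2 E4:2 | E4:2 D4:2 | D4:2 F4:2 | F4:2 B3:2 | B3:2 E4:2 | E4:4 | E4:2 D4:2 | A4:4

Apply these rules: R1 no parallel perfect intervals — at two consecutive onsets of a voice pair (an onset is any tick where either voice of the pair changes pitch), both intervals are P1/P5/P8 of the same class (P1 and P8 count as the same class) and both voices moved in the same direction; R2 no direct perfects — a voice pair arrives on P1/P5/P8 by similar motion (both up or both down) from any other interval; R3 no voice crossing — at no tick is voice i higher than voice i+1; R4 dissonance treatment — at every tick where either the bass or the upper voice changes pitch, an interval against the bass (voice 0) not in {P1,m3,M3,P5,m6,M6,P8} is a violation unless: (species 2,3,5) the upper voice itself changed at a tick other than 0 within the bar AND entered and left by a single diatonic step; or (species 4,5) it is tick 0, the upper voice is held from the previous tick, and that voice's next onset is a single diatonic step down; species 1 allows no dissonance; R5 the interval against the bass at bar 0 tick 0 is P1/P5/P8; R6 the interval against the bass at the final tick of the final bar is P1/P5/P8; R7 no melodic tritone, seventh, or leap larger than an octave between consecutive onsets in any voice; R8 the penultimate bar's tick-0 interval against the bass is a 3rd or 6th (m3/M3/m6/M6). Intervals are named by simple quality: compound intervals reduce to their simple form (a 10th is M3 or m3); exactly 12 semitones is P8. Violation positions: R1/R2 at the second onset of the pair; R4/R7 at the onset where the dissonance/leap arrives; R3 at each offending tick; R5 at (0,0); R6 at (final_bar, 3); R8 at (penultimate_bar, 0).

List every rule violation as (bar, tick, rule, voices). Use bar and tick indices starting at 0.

(3, 0, R4, (0, 1))
(5, 2, R4, (0, 1))
(6, 0, R4, (0, 1))
(6, 2, R7, (1,))
(10, 0, R2, (0, 1))

bar 0: v0=A3 v1=A4 downbeat P8
bar 1: v0=F3 v1=C4 downbeat P5
bar 2: v0=E3 v1=C4 downbeat m6
bar 3: v0=G3 v1=C4 downbeat P4
bar 4: v0=B3 v1=E4 downbeat P4
bar 5: v0=G3 v1=D4 downbeat P5
bar 6: v0=E3 v1=F4 downbeat m2
bar 7: v0=G3 v1=B3 downbeat M3
bar 8: v0=A3 v1=E4 downbeat P5
bar 9: v0=G3 v1=E4 downbeat M6
bar 10: v0=A3 v1=A4 downbeat P8
  -> R4 @ bar 3 tick 0 v(0, 1): G3/C4 P4 untreated
  -> R4 @ bar 5 tick 2 v(0, 1): G3/F4 m7 untreated
  -> R4 @ bar 6 tick 0 v(0, 1): E3/F4 m2 untreated
  -> R7 @ bar 6 tick 2 v(1,): F4->B3 leap 6st
  -> R2 @ bar 10 tick 0 v(0, 1): G3/D4 P5 -> A3/A4 P8 similar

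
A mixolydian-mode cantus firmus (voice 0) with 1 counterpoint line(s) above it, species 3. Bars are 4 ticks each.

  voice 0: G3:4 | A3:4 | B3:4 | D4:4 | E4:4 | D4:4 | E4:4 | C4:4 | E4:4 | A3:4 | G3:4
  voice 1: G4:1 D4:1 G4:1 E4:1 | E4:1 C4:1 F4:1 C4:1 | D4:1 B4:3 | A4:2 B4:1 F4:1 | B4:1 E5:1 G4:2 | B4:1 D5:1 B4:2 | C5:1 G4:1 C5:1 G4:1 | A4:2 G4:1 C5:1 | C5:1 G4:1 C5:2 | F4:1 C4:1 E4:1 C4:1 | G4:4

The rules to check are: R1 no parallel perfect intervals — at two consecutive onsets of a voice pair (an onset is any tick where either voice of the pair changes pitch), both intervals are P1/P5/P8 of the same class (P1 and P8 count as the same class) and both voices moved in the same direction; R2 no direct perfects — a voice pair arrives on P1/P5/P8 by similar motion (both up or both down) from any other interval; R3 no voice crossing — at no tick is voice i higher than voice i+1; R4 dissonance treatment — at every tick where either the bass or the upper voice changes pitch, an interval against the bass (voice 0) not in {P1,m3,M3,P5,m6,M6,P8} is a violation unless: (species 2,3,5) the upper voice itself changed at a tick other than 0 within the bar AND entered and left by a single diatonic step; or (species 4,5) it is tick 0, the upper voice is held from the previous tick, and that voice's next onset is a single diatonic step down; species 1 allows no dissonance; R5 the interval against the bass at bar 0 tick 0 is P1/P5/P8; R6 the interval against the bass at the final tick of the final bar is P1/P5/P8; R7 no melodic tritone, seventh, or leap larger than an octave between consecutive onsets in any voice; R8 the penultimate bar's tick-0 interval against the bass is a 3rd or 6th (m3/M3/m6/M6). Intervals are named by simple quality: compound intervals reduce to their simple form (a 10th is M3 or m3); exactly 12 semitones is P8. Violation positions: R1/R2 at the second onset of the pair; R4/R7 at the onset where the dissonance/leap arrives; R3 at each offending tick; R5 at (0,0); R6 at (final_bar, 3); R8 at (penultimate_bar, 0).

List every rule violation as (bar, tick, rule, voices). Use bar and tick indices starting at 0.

bar 0: v0=G3 v1=G4 downbeat P8
bar 1: v0=A3 v1=E4 downbeat P5
bar 2: v0=B3 v1=D4 downbeat m3
bar 3: v0=D4 v1=A4 downbeat P5
bar 4: v0=E4 v1=B4 downbeat P5
bar 5: v0=D4 v1=B4 downbeat M6
bar 6: v0=E4 v1=C5 downbeat m6
bar 7: v0=C4 v1=A4 downbeat M6
bar 8: v0=E4 v1=C5 downbeat m6
bar 9: v0=A3 v1=F4 downbeat m6
bar 10: v0=G3 v1=G4 downbeat P8
  -> R7 @ bar 3 tick 3 v(1,): B4->F4 leap 6st
  -> R2 @ bar 4 tick 0 v(0, 1): D4/F4 m3 -> E4/B4 P5 similar
  -> R7 @ bar 4 tick 0 v(1,): F4->B4 leap 6st

(3, 3, R7, (1,))
(4, 0, R2, (0, 1))
(4, 0, R7, (1,))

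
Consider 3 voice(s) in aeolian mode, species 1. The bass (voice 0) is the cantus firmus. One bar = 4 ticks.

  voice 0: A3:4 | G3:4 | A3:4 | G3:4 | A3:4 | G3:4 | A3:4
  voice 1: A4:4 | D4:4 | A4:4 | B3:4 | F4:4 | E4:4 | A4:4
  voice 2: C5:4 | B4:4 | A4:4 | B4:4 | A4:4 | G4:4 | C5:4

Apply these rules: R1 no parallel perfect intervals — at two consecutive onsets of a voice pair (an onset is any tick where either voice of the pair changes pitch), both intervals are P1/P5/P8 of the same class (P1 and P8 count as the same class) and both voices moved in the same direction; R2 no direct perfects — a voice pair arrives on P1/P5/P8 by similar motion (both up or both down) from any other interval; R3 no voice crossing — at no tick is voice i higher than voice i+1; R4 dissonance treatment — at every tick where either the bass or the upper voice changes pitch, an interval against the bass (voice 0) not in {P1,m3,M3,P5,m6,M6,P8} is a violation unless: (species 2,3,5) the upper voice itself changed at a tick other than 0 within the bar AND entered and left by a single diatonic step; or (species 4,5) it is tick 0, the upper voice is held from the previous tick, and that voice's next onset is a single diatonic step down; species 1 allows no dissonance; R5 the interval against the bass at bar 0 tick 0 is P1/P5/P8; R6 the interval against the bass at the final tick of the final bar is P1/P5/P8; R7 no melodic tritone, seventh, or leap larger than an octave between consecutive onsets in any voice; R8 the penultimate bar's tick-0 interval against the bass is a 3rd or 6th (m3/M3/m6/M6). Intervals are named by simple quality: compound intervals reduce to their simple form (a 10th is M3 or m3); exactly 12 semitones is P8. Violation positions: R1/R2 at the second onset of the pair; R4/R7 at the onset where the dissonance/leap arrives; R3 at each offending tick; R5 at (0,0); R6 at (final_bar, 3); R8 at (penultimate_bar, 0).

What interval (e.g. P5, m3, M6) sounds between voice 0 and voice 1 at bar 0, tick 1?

voice 0=A3 voice 1=A4 -> P8

P8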